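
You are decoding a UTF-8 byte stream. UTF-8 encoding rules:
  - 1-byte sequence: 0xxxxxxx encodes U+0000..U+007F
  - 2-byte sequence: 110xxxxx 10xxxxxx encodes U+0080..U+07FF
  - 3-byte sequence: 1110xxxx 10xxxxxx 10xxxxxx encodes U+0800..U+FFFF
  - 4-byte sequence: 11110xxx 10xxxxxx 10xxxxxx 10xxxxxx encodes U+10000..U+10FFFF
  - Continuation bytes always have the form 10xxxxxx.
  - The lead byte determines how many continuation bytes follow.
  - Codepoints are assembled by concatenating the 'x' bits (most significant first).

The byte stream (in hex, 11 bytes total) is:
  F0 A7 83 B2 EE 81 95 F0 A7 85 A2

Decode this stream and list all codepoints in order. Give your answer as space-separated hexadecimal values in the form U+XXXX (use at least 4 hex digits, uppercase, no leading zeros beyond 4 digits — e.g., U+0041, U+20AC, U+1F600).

Byte[0]=F0: 4-byte lead, need 3 cont bytes. acc=0x0
Byte[1]=A7: continuation. acc=(acc<<6)|0x27=0x27
Byte[2]=83: continuation. acc=(acc<<6)|0x03=0x9C3
Byte[3]=B2: continuation. acc=(acc<<6)|0x32=0x270F2
Completed: cp=U+270F2 (starts at byte 0)
Byte[4]=EE: 3-byte lead, need 2 cont bytes. acc=0xE
Byte[5]=81: continuation. acc=(acc<<6)|0x01=0x381
Byte[6]=95: continuation. acc=(acc<<6)|0x15=0xE055
Completed: cp=U+E055 (starts at byte 4)
Byte[7]=F0: 4-byte lead, need 3 cont bytes. acc=0x0
Byte[8]=A7: continuation. acc=(acc<<6)|0x27=0x27
Byte[9]=85: continuation. acc=(acc<<6)|0x05=0x9C5
Byte[10]=A2: continuation. acc=(acc<<6)|0x22=0x27162
Completed: cp=U+27162 (starts at byte 7)

Answer: U+270F2 U+E055 U+27162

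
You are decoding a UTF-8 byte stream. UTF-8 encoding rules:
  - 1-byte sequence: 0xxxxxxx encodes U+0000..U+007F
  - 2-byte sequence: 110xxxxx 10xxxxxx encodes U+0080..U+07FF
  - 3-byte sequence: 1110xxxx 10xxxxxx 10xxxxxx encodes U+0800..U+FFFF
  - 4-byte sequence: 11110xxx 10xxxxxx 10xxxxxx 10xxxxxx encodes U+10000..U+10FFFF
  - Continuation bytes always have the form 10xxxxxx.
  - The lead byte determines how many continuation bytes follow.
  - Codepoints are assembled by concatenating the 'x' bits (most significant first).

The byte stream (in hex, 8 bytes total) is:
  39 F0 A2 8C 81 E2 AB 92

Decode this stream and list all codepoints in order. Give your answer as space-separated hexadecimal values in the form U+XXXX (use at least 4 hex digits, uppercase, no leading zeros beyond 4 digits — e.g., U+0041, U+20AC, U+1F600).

Answer: U+0039 U+22301 U+2AD2

Derivation:
Byte[0]=39: 1-byte ASCII. cp=U+0039
Byte[1]=F0: 4-byte lead, need 3 cont bytes. acc=0x0
Byte[2]=A2: continuation. acc=(acc<<6)|0x22=0x22
Byte[3]=8C: continuation. acc=(acc<<6)|0x0C=0x88C
Byte[4]=81: continuation. acc=(acc<<6)|0x01=0x22301
Completed: cp=U+22301 (starts at byte 1)
Byte[5]=E2: 3-byte lead, need 2 cont bytes. acc=0x2
Byte[6]=AB: continuation. acc=(acc<<6)|0x2B=0xAB
Byte[7]=92: continuation. acc=(acc<<6)|0x12=0x2AD2
Completed: cp=U+2AD2 (starts at byte 5)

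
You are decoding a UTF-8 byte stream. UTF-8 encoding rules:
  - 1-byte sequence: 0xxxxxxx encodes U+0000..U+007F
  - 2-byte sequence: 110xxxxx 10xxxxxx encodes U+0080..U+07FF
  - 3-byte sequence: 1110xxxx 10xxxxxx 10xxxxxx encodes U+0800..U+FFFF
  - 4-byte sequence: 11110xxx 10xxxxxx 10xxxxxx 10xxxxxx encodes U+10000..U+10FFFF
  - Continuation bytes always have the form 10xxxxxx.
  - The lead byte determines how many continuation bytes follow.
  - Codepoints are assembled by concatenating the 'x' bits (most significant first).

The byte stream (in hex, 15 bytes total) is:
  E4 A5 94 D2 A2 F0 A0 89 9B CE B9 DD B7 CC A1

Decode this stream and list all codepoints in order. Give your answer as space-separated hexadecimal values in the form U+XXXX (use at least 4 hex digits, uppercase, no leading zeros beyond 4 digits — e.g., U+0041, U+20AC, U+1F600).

Answer: U+4954 U+04A2 U+2025B U+03B9 U+0777 U+0321

Derivation:
Byte[0]=E4: 3-byte lead, need 2 cont bytes. acc=0x4
Byte[1]=A5: continuation. acc=(acc<<6)|0x25=0x125
Byte[2]=94: continuation. acc=(acc<<6)|0x14=0x4954
Completed: cp=U+4954 (starts at byte 0)
Byte[3]=D2: 2-byte lead, need 1 cont bytes. acc=0x12
Byte[4]=A2: continuation. acc=(acc<<6)|0x22=0x4A2
Completed: cp=U+04A2 (starts at byte 3)
Byte[5]=F0: 4-byte lead, need 3 cont bytes. acc=0x0
Byte[6]=A0: continuation. acc=(acc<<6)|0x20=0x20
Byte[7]=89: continuation. acc=(acc<<6)|0x09=0x809
Byte[8]=9B: continuation. acc=(acc<<6)|0x1B=0x2025B
Completed: cp=U+2025B (starts at byte 5)
Byte[9]=CE: 2-byte lead, need 1 cont bytes. acc=0xE
Byte[10]=B9: continuation. acc=(acc<<6)|0x39=0x3B9
Completed: cp=U+03B9 (starts at byte 9)
Byte[11]=DD: 2-byte lead, need 1 cont bytes. acc=0x1D
Byte[12]=B7: continuation. acc=(acc<<6)|0x37=0x777
Completed: cp=U+0777 (starts at byte 11)
Byte[13]=CC: 2-byte lead, need 1 cont bytes. acc=0xC
Byte[14]=A1: continuation. acc=(acc<<6)|0x21=0x321
Completed: cp=U+0321 (starts at byte 13)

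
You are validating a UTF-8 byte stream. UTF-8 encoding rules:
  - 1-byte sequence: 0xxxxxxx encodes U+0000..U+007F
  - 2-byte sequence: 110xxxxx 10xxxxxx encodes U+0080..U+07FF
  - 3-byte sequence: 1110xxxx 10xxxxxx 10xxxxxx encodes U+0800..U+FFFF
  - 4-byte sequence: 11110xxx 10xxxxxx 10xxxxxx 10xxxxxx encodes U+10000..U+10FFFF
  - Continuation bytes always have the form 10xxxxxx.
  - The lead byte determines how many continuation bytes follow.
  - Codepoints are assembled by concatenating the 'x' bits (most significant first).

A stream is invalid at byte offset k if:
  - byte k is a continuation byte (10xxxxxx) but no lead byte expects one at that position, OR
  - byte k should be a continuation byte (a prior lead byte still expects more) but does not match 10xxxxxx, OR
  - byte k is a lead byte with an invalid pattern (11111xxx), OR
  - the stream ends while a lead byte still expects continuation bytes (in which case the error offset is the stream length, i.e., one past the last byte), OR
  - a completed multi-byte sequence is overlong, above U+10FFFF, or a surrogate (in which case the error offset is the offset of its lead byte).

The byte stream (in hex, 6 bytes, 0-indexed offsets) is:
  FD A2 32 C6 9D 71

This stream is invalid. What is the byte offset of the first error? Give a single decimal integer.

Byte[0]=FD: INVALID lead byte (not 0xxx/110x/1110/11110)

Answer: 0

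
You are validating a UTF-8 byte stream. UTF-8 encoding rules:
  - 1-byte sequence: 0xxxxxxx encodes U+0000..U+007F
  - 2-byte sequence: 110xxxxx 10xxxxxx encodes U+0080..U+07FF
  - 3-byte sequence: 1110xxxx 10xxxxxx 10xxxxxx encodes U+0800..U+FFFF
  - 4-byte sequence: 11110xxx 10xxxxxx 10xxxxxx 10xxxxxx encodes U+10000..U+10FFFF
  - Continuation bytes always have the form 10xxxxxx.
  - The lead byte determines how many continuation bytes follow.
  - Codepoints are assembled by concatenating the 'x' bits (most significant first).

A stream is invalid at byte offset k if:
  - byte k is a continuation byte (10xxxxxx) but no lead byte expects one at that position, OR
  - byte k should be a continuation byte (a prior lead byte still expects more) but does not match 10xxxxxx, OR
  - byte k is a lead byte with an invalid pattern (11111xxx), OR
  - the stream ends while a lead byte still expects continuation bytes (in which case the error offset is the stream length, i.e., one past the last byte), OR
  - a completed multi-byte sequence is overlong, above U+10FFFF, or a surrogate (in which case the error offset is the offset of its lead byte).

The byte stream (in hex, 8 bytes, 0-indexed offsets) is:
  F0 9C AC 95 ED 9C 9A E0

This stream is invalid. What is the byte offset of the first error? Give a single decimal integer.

Byte[0]=F0: 4-byte lead, need 3 cont bytes. acc=0x0
Byte[1]=9C: continuation. acc=(acc<<6)|0x1C=0x1C
Byte[2]=AC: continuation. acc=(acc<<6)|0x2C=0x72C
Byte[3]=95: continuation. acc=(acc<<6)|0x15=0x1CB15
Completed: cp=U+1CB15 (starts at byte 0)
Byte[4]=ED: 3-byte lead, need 2 cont bytes. acc=0xD
Byte[5]=9C: continuation. acc=(acc<<6)|0x1C=0x35C
Byte[6]=9A: continuation. acc=(acc<<6)|0x1A=0xD71A
Completed: cp=U+D71A (starts at byte 4)
Byte[7]=E0: 3-byte lead, need 2 cont bytes. acc=0x0
Byte[8]: stream ended, expected continuation. INVALID

Answer: 8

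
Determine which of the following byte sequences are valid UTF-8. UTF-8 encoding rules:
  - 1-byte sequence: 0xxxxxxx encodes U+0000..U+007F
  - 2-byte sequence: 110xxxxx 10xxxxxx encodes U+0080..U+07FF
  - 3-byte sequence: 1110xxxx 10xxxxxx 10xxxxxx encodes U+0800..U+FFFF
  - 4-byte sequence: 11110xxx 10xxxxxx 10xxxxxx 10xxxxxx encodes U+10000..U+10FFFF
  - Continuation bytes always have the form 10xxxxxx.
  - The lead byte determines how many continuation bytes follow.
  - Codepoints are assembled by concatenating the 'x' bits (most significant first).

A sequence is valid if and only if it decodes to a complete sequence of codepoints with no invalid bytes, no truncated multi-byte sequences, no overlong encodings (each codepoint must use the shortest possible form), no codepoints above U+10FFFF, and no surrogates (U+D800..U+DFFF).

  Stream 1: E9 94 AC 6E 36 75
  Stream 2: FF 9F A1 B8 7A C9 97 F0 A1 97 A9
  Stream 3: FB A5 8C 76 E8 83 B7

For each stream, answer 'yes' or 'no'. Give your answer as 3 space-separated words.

Answer: yes no no

Derivation:
Stream 1: decodes cleanly. VALID
Stream 2: error at byte offset 0. INVALID
Stream 3: error at byte offset 0. INVALID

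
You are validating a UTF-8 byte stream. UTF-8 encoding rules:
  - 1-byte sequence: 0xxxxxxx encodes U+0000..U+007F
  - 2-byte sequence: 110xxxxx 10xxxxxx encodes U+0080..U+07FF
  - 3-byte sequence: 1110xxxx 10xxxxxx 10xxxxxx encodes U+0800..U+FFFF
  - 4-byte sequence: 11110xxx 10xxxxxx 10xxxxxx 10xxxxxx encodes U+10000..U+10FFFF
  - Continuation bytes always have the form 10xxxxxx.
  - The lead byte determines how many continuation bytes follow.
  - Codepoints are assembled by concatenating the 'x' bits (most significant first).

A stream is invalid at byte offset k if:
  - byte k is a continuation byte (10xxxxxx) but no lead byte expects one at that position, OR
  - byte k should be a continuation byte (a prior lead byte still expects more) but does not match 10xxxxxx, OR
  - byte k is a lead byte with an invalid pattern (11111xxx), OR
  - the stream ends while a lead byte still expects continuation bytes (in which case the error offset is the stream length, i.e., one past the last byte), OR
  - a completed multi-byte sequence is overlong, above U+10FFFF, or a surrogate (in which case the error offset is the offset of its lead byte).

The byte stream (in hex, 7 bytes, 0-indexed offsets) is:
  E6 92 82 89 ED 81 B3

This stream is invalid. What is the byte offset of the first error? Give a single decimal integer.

Byte[0]=E6: 3-byte lead, need 2 cont bytes. acc=0x6
Byte[1]=92: continuation. acc=(acc<<6)|0x12=0x192
Byte[2]=82: continuation. acc=(acc<<6)|0x02=0x6482
Completed: cp=U+6482 (starts at byte 0)
Byte[3]=89: INVALID lead byte (not 0xxx/110x/1110/11110)

Answer: 3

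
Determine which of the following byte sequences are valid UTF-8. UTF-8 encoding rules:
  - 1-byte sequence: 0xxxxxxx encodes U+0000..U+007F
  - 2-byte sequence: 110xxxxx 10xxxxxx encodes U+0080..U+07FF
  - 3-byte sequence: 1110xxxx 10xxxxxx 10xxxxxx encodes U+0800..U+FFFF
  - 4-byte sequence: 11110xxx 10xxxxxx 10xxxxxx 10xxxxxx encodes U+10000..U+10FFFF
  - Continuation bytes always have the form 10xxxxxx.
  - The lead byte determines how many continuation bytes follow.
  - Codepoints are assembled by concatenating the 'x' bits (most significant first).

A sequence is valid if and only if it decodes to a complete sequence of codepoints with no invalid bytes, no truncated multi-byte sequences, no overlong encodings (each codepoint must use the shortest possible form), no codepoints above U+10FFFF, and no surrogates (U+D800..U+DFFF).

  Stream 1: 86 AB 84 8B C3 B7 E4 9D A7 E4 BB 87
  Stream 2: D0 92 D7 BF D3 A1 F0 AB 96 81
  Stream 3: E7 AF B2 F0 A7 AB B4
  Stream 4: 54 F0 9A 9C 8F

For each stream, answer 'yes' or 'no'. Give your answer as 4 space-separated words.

Answer: no yes yes yes

Derivation:
Stream 1: error at byte offset 0. INVALID
Stream 2: decodes cleanly. VALID
Stream 3: decodes cleanly. VALID
Stream 4: decodes cleanly. VALID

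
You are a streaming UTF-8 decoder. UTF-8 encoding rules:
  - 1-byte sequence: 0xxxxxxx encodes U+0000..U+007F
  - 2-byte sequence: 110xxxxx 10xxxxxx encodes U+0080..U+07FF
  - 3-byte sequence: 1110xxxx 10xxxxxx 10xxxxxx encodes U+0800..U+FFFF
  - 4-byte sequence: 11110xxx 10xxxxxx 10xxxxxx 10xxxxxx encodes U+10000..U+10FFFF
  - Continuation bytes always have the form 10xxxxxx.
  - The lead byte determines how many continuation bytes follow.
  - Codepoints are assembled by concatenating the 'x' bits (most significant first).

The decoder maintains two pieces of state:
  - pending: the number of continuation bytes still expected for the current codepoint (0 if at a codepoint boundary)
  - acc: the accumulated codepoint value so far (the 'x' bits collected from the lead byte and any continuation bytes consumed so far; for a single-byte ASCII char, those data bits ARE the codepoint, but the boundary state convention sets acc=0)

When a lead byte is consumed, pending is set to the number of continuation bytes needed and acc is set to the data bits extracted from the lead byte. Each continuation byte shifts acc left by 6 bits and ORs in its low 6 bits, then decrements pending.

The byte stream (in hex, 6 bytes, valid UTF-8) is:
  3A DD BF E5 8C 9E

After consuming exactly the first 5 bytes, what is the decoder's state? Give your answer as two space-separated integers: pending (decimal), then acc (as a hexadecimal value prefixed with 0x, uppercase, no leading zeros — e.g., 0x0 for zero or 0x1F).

Answer: 1 0x14C

Derivation:
Byte[0]=3A: 1-byte. pending=0, acc=0x0
Byte[1]=DD: 2-byte lead. pending=1, acc=0x1D
Byte[2]=BF: continuation. acc=(acc<<6)|0x3F=0x77F, pending=0
Byte[3]=E5: 3-byte lead. pending=2, acc=0x5
Byte[4]=8C: continuation. acc=(acc<<6)|0x0C=0x14C, pending=1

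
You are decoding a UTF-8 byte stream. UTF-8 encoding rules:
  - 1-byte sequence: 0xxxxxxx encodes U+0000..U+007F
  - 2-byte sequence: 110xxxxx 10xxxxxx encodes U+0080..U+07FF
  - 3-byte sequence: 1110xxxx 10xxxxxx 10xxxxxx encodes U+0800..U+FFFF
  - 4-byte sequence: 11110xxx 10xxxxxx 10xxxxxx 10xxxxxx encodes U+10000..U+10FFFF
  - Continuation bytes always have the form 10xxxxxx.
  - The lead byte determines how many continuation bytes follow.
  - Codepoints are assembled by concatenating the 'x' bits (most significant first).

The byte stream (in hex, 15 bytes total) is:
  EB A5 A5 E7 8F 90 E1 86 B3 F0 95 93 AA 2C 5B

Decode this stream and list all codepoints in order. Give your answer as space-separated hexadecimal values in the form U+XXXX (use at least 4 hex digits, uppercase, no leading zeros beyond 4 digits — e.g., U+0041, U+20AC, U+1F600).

Answer: U+B965 U+73D0 U+11B3 U+154EA U+002C U+005B

Derivation:
Byte[0]=EB: 3-byte lead, need 2 cont bytes. acc=0xB
Byte[1]=A5: continuation. acc=(acc<<6)|0x25=0x2E5
Byte[2]=A5: continuation. acc=(acc<<6)|0x25=0xB965
Completed: cp=U+B965 (starts at byte 0)
Byte[3]=E7: 3-byte lead, need 2 cont bytes. acc=0x7
Byte[4]=8F: continuation. acc=(acc<<6)|0x0F=0x1CF
Byte[5]=90: continuation. acc=(acc<<6)|0x10=0x73D0
Completed: cp=U+73D0 (starts at byte 3)
Byte[6]=E1: 3-byte lead, need 2 cont bytes. acc=0x1
Byte[7]=86: continuation. acc=(acc<<6)|0x06=0x46
Byte[8]=B3: continuation. acc=(acc<<6)|0x33=0x11B3
Completed: cp=U+11B3 (starts at byte 6)
Byte[9]=F0: 4-byte lead, need 3 cont bytes. acc=0x0
Byte[10]=95: continuation. acc=(acc<<6)|0x15=0x15
Byte[11]=93: continuation. acc=(acc<<6)|0x13=0x553
Byte[12]=AA: continuation. acc=(acc<<6)|0x2A=0x154EA
Completed: cp=U+154EA (starts at byte 9)
Byte[13]=2C: 1-byte ASCII. cp=U+002C
Byte[14]=5B: 1-byte ASCII. cp=U+005B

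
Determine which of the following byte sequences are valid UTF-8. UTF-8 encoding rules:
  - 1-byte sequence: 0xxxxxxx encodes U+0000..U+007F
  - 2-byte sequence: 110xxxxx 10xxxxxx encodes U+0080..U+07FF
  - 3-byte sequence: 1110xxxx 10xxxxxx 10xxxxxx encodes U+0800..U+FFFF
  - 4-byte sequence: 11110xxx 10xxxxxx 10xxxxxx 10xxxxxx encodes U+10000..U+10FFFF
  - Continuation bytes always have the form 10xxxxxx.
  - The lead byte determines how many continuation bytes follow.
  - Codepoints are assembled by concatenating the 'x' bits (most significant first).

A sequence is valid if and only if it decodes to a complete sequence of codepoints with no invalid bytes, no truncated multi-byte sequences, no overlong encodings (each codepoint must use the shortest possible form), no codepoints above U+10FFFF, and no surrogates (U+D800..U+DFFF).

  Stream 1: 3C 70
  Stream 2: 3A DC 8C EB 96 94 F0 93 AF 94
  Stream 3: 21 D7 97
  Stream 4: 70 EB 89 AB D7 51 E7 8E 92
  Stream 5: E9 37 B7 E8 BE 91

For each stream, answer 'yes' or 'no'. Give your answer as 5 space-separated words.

Stream 1: decodes cleanly. VALID
Stream 2: decodes cleanly. VALID
Stream 3: decodes cleanly. VALID
Stream 4: error at byte offset 5. INVALID
Stream 5: error at byte offset 1. INVALID

Answer: yes yes yes no no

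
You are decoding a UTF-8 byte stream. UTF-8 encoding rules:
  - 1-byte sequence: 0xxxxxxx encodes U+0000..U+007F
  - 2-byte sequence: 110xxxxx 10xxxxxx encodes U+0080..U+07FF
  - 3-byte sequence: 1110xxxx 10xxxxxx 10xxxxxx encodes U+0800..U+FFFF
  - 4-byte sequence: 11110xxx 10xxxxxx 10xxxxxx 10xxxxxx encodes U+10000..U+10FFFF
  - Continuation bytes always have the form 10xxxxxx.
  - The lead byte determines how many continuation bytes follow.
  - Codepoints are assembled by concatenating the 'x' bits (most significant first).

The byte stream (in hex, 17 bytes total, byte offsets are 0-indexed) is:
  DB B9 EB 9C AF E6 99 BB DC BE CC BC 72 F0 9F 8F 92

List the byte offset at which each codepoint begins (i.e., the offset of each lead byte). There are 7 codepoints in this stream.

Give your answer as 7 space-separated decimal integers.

Byte[0]=DB: 2-byte lead, need 1 cont bytes. acc=0x1B
Byte[1]=B9: continuation. acc=(acc<<6)|0x39=0x6F9
Completed: cp=U+06F9 (starts at byte 0)
Byte[2]=EB: 3-byte lead, need 2 cont bytes. acc=0xB
Byte[3]=9C: continuation. acc=(acc<<6)|0x1C=0x2DC
Byte[4]=AF: continuation. acc=(acc<<6)|0x2F=0xB72F
Completed: cp=U+B72F (starts at byte 2)
Byte[5]=E6: 3-byte lead, need 2 cont bytes. acc=0x6
Byte[6]=99: continuation. acc=(acc<<6)|0x19=0x199
Byte[7]=BB: continuation. acc=(acc<<6)|0x3B=0x667B
Completed: cp=U+667B (starts at byte 5)
Byte[8]=DC: 2-byte lead, need 1 cont bytes. acc=0x1C
Byte[9]=BE: continuation. acc=(acc<<6)|0x3E=0x73E
Completed: cp=U+073E (starts at byte 8)
Byte[10]=CC: 2-byte lead, need 1 cont bytes. acc=0xC
Byte[11]=BC: continuation. acc=(acc<<6)|0x3C=0x33C
Completed: cp=U+033C (starts at byte 10)
Byte[12]=72: 1-byte ASCII. cp=U+0072
Byte[13]=F0: 4-byte lead, need 3 cont bytes. acc=0x0
Byte[14]=9F: continuation. acc=(acc<<6)|0x1F=0x1F
Byte[15]=8F: continuation. acc=(acc<<6)|0x0F=0x7CF
Byte[16]=92: continuation. acc=(acc<<6)|0x12=0x1F3D2
Completed: cp=U+1F3D2 (starts at byte 13)

Answer: 0 2 5 8 10 12 13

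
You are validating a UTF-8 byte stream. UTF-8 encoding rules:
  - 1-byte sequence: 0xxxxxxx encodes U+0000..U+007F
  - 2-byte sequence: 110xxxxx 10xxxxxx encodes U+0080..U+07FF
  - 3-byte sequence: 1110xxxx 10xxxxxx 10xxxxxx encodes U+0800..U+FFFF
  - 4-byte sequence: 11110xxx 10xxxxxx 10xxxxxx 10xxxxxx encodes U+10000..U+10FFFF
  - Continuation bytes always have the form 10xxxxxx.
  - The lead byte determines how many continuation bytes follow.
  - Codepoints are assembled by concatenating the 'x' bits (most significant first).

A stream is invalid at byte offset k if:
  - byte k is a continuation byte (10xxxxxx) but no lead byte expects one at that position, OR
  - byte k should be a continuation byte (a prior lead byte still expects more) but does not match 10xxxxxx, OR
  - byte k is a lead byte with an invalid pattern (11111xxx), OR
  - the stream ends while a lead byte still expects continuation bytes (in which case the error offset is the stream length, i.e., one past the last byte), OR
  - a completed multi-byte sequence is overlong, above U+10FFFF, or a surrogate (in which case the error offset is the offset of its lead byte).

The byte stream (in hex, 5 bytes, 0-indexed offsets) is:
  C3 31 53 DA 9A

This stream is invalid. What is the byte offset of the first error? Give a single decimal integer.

Byte[0]=C3: 2-byte lead, need 1 cont bytes. acc=0x3
Byte[1]=31: expected 10xxxxxx continuation. INVALID

Answer: 1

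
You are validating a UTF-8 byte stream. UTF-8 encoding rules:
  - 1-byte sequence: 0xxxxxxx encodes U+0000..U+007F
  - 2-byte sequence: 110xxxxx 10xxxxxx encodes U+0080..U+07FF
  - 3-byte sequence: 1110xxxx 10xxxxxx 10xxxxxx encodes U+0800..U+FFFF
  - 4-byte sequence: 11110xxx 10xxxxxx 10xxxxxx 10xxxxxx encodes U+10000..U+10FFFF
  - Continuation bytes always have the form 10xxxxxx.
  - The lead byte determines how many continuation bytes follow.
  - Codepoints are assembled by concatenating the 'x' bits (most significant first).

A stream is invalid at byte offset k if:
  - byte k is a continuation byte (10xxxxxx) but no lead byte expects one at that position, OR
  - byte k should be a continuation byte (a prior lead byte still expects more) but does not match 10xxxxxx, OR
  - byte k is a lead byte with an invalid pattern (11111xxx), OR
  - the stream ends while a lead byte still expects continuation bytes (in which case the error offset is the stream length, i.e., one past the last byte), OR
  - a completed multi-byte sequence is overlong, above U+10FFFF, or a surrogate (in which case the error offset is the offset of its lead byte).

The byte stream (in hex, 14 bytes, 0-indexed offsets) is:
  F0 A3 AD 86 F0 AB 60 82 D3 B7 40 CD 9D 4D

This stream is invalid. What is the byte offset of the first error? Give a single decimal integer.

Answer: 6

Derivation:
Byte[0]=F0: 4-byte lead, need 3 cont bytes. acc=0x0
Byte[1]=A3: continuation. acc=(acc<<6)|0x23=0x23
Byte[2]=AD: continuation. acc=(acc<<6)|0x2D=0x8ED
Byte[3]=86: continuation. acc=(acc<<6)|0x06=0x23B46
Completed: cp=U+23B46 (starts at byte 0)
Byte[4]=F0: 4-byte lead, need 3 cont bytes. acc=0x0
Byte[5]=AB: continuation. acc=(acc<<6)|0x2B=0x2B
Byte[6]=60: expected 10xxxxxx continuation. INVALID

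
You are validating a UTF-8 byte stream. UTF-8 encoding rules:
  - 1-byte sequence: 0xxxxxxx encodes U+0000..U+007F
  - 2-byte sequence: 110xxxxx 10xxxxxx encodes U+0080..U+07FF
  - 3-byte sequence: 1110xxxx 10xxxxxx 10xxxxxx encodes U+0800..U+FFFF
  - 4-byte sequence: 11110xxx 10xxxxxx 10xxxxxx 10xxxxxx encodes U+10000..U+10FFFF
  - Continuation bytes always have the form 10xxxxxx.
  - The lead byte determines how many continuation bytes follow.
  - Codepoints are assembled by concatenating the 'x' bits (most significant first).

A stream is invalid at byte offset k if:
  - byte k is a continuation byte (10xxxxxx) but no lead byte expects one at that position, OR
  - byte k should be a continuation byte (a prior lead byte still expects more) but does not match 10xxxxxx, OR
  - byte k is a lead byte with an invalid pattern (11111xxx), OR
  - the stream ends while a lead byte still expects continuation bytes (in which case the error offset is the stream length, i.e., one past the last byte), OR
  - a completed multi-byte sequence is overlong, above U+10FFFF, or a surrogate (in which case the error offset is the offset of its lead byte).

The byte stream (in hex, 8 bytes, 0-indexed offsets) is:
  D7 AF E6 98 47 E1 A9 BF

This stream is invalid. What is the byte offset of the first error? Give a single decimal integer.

Answer: 4

Derivation:
Byte[0]=D7: 2-byte lead, need 1 cont bytes. acc=0x17
Byte[1]=AF: continuation. acc=(acc<<6)|0x2F=0x5EF
Completed: cp=U+05EF (starts at byte 0)
Byte[2]=E6: 3-byte lead, need 2 cont bytes. acc=0x6
Byte[3]=98: continuation. acc=(acc<<6)|0x18=0x198
Byte[4]=47: expected 10xxxxxx continuation. INVALID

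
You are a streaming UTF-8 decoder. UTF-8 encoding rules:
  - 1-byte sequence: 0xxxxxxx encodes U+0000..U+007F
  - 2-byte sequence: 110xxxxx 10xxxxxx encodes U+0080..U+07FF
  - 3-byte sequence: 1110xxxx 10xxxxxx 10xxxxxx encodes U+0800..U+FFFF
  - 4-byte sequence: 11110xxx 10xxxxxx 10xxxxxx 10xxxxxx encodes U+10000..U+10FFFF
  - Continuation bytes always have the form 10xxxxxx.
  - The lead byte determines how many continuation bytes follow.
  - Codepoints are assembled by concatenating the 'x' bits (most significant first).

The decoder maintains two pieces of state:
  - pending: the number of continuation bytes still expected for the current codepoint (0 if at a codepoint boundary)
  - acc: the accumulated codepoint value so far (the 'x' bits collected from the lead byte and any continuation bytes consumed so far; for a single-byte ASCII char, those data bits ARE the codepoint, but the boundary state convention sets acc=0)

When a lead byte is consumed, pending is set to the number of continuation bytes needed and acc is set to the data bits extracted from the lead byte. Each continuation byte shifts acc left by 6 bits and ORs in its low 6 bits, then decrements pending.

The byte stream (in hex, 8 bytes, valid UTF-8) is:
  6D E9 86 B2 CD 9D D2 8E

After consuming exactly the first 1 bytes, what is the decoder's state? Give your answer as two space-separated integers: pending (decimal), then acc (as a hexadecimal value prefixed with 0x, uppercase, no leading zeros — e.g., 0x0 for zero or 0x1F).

Answer: 0 0x0

Derivation:
Byte[0]=6D: 1-byte. pending=0, acc=0x0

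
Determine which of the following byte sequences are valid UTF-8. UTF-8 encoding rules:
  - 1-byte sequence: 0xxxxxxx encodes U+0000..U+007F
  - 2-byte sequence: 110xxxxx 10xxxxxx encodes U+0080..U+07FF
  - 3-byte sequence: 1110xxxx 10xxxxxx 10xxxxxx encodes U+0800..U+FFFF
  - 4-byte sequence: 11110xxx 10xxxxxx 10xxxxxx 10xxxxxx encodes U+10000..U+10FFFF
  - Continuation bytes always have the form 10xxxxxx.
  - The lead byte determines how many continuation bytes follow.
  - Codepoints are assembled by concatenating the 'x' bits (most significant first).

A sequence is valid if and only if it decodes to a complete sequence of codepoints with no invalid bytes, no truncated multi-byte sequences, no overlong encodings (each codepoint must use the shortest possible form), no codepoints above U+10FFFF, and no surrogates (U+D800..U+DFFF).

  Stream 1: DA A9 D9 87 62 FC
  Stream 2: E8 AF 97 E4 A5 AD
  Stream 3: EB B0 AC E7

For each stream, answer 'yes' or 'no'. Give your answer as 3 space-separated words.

Answer: no yes no

Derivation:
Stream 1: error at byte offset 5. INVALID
Stream 2: decodes cleanly. VALID
Stream 3: error at byte offset 4. INVALID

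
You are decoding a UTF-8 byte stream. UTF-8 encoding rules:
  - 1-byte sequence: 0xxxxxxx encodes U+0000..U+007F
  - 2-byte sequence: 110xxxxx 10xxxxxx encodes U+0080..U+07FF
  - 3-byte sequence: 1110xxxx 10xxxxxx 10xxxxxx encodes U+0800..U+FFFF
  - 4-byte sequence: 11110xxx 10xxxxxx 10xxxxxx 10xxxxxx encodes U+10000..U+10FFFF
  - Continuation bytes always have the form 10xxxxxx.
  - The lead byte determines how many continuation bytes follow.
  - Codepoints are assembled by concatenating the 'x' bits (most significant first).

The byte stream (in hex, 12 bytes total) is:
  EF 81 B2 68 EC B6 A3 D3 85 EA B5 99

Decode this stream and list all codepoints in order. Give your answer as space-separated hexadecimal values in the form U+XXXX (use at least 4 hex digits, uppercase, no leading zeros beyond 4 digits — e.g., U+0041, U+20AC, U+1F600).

Byte[0]=EF: 3-byte lead, need 2 cont bytes. acc=0xF
Byte[1]=81: continuation. acc=(acc<<6)|0x01=0x3C1
Byte[2]=B2: continuation. acc=(acc<<6)|0x32=0xF072
Completed: cp=U+F072 (starts at byte 0)
Byte[3]=68: 1-byte ASCII. cp=U+0068
Byte[4]=EC: 3-byte lead, need 2 cont bytes. acc=0xC
Byte[5]=B6: continuation. acc=(acc<<6)|0x36=0x336
Byte[6]=A3: continuation. acc=(acc<<6)|0x23=0xCDA3
Completed: cp=U+CDA3 (starts at byte 4)
Byte[7]=D3: 2-byte lead, need 1 cont bytes. acc=0x13
Byte[8]=85: continuation. acc=(acc<<6)|0x05=0x4C5
Completed: cp=U+04C5 (starts at byte 7)
Byte[9]=EA: 3-byte lead, need 2 cont bytes. acc=0xA
Byte[10]=B5: continuation. acc=(acc<<6)|0x35=0x2B5
Byte[11]=99: continuation. acc=(acc<<6)|0x19=0xAD59
Completed: cp=U+AD59 (starts at byte 9)

Answer: U+F072 U+0068 U+CDA3 U+04C5 U+AD59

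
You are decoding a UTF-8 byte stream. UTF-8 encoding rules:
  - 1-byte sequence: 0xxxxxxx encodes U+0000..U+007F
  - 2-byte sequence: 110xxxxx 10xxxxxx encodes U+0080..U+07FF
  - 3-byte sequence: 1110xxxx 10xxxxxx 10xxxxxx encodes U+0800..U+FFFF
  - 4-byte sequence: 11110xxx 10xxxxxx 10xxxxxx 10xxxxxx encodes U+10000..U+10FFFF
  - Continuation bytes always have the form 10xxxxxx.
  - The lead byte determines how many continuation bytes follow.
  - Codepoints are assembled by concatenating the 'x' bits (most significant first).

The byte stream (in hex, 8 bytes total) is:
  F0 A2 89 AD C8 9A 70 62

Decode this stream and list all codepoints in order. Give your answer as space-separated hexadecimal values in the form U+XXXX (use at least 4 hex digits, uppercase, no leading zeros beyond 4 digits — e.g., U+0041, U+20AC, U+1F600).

Answer: U+2226D U+021A U+0070 U+0062

Derivation:
Byte[0]=F0: 4-byte lead, need 3 cont bytes. acc=0x0
Byte[1]=A2: continuation. acc=(acc<<6)|0x22=0x22
Byte[2]=89: continuation. acc=(acc<<6)|0x09=0x889
Byte[3]=AD: continuation. acc=(acc<<6)|0x2D=0x2226D
Completed: cp=U+2226D (starts at byte 0)
Byte[4]=C8: 2-byte lead, need 1 cont bytes. acc=0x8
Byte[5]=9A: continuation. acc=(acc<<6)|0x1A=0x21A
Completed: cp=U+021A (starts at byte 4)
Byte[6]=70: 1-byte ASCII. cp=U+0070
Byte[7]=62: 1-byte ASCII. cp=U+0062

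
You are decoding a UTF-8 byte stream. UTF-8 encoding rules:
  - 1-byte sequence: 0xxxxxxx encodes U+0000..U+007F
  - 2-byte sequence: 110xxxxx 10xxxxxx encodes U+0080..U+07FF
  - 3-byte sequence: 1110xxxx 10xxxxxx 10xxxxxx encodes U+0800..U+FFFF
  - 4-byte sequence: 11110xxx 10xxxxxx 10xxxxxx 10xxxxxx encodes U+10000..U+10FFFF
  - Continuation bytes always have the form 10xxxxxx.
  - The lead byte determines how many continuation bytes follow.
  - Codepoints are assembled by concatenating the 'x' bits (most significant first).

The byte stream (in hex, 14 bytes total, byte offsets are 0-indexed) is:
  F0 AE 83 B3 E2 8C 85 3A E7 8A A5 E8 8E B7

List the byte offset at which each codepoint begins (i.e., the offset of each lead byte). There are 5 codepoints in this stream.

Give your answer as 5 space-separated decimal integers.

Byte[0]=F0: 4-byte lead, need 3 cont bytes. acc=0x0
Byte[1]=AE: continuation. acc=(acc<<6)|0x2E=0x2E
Byte[2]=83: continuation. acc=(acc<<6)|0x03=0xB83
Byte[3]=B3: continuation. acc=(acc<<6)|0x33=0x2E0F3
Completed: cp=U+2E0F3 (starts at byte 0)
Byte[4]=E2: 3-byte lead, need 2 cont bytes. acc=0x2
Byte[5]=8C: continuation. acc=(acc<<6)|0x0C=0x8C
Byte[6]=85: continuation. acc=(acc<<6)|0x05=0x2305
Completed: cp=U+2305 (starts at byte 4)
Byte[7]=3A: 1-byte ASCII. cp=U+003A
Byte[8]=E7: 3-byte lead, need 2 cont bytes. acc=0x7
Byte[9]=8A: continuation. acc=(acc<<6)|0x0A=0x1CA
Byte[10]=A5: continuation. acc=(acc<<6)|0x25=0x72A5
Completed: cp=U+72A5 (starts at byte 8)
Byte[11]=E8: 3-byte lead, need 2 cont bytes. acc=0x8
Byte[12]=8E: continuation. acc=(acc<<6)|0x0E=0x20E
Byte[13]=B7: continuation. acc=(acc<<6)|0x37=0x83B7
Completed: cp=U+83B7 (starts at byte 11)

Answer: 0 4 7 8 11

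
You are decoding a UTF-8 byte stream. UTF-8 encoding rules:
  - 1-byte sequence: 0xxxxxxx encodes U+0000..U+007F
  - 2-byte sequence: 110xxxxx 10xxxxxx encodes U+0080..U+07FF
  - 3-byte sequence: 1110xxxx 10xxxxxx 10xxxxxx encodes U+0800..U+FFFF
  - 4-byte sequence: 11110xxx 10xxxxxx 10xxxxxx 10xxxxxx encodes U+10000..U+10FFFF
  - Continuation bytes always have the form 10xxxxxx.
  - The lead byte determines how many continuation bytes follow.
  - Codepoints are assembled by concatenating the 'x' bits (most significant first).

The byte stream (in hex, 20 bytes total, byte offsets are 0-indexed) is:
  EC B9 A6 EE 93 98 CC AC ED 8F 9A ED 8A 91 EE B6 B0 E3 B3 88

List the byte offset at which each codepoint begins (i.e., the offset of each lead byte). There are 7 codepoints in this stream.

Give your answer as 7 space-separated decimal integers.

Byte[0]=EC: 3-byte lead, need 2 cont bytes. acc=0xC
Byte[1]=B9: continuation. acc=(acc<<6)|0x39=0x339
Byte[2]=A6: continuation. acc=(acc<<6)|0x26=0xCE66
Completed: cp=U+CE66 (starts at byte 0)
Byte[3]=EE: 3-byte lead, need 2 cont bytes. acc=0xE
Byte[4]=93: continuation. acc=(acc<<6)|0x13=0x393
Byte[5]=98: continuation. acc=(acc<<6)|0x18=0xE4D8
Completed: cp=U+E4D8 (starts at byte 3)
Byte[6]=CC: 2-byte lead, need 1 cont bytes. acc=0xC
Byte[7]=AC: continuation. acc=(acc<<6)|0x2C=0x32C
Completed: cp=U+032C (starts at byte 6)
Byte[8]=ED: 3-byte lead, need 2 cont bytes. acc=0xD
Byte[9]=8F: continuation. acc=(acc<<6)|0x0F=0x34F
Byte[10]=9A: continuation. acc=(acc<<6)|0x1A=0xD3DA
Completed: cp=U+D3DA (starts at byte 8)
Byte[11]=ED: 3-byte lead, need 2 cont bytes. acc=0xD
Byte[12]=8A: continuation. acc=(acc<<6)|0x0A=0x34A
Byte[13]=91: continuation. acc=(acc<<6)|0x11=0xD291
Completed: cp=U+D291 (starts at byte 11)
Byte[14]=EE: 3-byte lead, need 2 cont bytes. acc=0xE
Byte[15]=B6: continuation. acc=(acc<<6)|0x36=0x3B6
Byte[16]=B0: continuation. acc=(acc<<6)|0x30=0xEDB0
Completed: cp=U+EDB0 (starts at byte 14)
Byte[17]=E3: 3-byte lead, need 2 cont bytes. acc=0x3
Byte[18]=B3: continuation. acc=(acc<<6)|0x33=0xF3
Byte[19]=88: continuation. acc=(acc<<6)|0x08=0x3CC8
Completed: cp=U+3CC8 (starts at byte 17)

Answer: 0 3 6 8 11 14 17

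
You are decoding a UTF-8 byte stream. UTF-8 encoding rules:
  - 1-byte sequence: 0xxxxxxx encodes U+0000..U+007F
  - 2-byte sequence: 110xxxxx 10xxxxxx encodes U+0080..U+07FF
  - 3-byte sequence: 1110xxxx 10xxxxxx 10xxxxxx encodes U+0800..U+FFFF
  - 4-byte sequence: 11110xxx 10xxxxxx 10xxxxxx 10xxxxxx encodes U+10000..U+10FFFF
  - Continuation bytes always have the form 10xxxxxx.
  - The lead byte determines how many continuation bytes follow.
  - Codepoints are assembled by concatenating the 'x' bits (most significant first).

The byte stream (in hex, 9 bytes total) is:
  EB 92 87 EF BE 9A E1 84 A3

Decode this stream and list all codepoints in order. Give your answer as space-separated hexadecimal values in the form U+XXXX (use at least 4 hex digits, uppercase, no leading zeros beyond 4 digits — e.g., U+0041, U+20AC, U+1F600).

Byte[0]=EB: 3-byte lead, need 2 cont bytes. acc=0xB
Byte[1]=92: continuation. acc=(acc<<6)|0x12=0x2D2
Byte[2]=87: continuation. acc=(acc<<6)|0x07=0xB487
Completed: cp=U+B487 (starts at byte 0)
Byte[3]=EF: 3-byte lead, need 2 cont bytes. acc=0xF
Byte[4]=BE: continuation. acc=(acc<<6)|0x3E=0x3FE
Byte[5]=9A: continuation. acc=(acc<<6)|0x1A=0xFF9A
Completed: cp=U+FF9A (starts at byte 3)
Byte[6]=E1: 3-byte lead, need 2 cont bytes. acc=0x1
Byte[7]=84: continuation. acc=(acc<<6)|0x04=0x44
Byte[8]=A3: continuation. acc=(acc<<6)|0x23=0x1123
Completed: cp=U+1123 (starts at byte 6)

Answer: U+B487 U+FF9A U+1123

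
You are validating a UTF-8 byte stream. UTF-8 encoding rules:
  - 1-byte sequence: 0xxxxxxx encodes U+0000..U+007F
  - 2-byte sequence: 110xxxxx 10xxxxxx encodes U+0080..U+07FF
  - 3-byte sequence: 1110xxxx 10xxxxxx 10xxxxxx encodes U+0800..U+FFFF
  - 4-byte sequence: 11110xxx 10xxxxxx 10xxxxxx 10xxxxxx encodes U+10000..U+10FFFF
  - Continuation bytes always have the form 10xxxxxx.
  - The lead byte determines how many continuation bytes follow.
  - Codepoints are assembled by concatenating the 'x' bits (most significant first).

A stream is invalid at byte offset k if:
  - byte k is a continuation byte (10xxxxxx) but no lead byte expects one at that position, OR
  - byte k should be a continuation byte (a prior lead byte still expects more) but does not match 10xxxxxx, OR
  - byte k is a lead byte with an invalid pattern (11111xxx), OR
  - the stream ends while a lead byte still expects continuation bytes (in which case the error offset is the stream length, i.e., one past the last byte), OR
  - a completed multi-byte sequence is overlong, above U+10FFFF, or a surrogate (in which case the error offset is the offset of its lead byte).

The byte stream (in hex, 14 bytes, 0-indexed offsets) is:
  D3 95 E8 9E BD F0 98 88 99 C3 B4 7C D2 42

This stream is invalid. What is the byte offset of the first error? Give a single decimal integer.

Answer: 13

Derivation:
Byte[0]=D3: 2-byte lead, need 1 cont bytes. acc=0x13
Byte[1]=95: continuation. acc=(acc<<6)|0x15=0x4D5
Completed: cp=U+04D5 (starts at byte 0)
Byte[2]=E8: 3-byte lead, need 2 cont bytes. acc=0x8
Byte[3]=9E: continuation. acc=(acc<<6)|0x1E=0x21E
Byte[4]=BD: continuation. acc=(acc<<6)|0x3D=0x87BD
Completed: cp=U+87BD (starts at byte 2)
Byte[5]=F0: 4-byte lead, need 3 cont bytes. acc=0x0
Byte[6]=98: continuation. acc=(acc<<6)|0x18=0x18
Byte[7]=88: continuation. acc=(acc<<6)|0x08=0x608
Byte[8]=99: continuation. acc=(acc<<6)|0x19=0x18219
Completed: cp=U+18219 (starts at byte 5)
Byte[9]=C3: 2-byte lead, need 1 cont bytes. acc=0x3
Byte[10]=B4: continuation. acc=(acc<<6)|0x34=0xF4
Completed: cp=U+00F4 (starts at byte 9)
Byte[11]=7C: 1-byte ASCII. cp=U+007C
Byte[12]=D2: 2-byte lead, need 1 cont bytes. acc=0x12
Byte[13]=42: expected 10xxxxxx continuation. INVALID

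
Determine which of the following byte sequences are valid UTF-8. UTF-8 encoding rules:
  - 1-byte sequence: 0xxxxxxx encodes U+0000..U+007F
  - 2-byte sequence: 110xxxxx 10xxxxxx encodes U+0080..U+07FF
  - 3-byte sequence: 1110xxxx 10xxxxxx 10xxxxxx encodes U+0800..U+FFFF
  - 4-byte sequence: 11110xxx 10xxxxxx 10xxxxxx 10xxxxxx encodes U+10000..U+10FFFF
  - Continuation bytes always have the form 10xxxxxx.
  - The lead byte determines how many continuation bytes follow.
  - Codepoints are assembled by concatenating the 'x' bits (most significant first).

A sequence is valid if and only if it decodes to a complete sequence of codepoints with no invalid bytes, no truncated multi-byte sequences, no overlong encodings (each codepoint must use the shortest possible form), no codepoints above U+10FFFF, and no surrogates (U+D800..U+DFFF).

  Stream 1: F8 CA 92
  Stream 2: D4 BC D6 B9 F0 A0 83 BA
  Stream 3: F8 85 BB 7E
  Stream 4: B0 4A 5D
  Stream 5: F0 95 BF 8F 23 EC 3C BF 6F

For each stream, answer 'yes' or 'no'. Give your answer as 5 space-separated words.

Stream 1: error at byte offset 0. INVALID
Stream 2: decodes cleanly. VALID
Stream 3: error at byte offset 0. INVALID
Stream 4: error at byte offset 0. INVALID
Stream 5: error at byte offset 6. INVALID

Answer: no yes no no no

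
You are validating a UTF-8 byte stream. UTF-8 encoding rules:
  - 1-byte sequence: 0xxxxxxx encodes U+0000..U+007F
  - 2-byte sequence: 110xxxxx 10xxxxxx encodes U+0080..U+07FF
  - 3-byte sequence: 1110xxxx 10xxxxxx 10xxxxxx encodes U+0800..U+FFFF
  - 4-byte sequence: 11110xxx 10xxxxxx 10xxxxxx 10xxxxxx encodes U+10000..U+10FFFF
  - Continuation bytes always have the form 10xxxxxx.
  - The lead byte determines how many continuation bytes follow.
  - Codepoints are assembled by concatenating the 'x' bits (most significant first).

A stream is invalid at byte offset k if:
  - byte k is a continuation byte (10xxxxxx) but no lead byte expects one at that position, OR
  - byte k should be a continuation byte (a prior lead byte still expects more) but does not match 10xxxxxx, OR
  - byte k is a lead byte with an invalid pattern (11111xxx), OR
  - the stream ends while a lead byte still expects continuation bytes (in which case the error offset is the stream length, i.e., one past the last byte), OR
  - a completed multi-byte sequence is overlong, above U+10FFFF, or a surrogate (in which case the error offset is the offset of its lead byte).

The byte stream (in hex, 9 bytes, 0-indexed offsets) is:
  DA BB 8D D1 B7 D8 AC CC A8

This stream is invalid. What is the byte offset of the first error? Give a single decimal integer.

Answer: 2

Derivation:
Byte[0]=DA: 2-byte lead, need 1 cont bytes. acc=0x1A
Byte[1]=BB: continuation. acc=(acc<<6)|0x3B=0x6BB
Completed: cp=U+06BB (starts at byte 0)
Byte[2]=8D: INVALID lead byte (not 0xxx/110x/1110/11110)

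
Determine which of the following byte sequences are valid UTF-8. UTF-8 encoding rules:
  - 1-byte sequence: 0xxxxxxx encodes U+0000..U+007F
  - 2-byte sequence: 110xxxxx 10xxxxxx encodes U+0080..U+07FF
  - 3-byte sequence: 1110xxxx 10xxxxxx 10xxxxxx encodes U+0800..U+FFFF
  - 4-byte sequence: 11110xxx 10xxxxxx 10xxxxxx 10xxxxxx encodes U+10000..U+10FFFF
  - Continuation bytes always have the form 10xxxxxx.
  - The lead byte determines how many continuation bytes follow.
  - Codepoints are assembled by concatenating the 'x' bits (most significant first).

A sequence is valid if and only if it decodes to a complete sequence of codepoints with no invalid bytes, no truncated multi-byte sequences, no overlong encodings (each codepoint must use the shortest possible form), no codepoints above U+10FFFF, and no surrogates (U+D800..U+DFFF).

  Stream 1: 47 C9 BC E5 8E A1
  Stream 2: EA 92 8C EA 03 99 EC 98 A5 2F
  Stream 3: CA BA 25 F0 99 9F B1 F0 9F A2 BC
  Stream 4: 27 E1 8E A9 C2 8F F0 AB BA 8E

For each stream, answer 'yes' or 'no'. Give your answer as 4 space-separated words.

Stream 1: decodes cleanly. VALID
Stream 2: error at byte offset 4. INVALID
Stream 3: decodes cleanly. VALID
Stream 4: decodes cleanly. VALID

Answer: yes no yes yes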